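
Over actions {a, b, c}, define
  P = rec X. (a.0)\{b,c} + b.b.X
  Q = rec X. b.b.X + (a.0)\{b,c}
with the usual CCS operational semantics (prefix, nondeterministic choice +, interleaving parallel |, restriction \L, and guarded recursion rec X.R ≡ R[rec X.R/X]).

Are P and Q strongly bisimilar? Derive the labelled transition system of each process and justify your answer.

P's transition system — 3 states:
  u0 = rec X. (a.0)\{b,c} + b.b.X → ··a··> u1, ··b··> u2
  u1 = 0\{b,c} → deadlocked
  u2 = b.(rec X. (a.0)\{b,c} + b.b.X) → ··b··> u0
Q's transition system — 3 states:
  v0 = rec X. b.b.X + (a.0)\{b,c} → ··a··> v1, ··b··> v2
  v1 = 0\{b,c} → deadlocked
  v2 = b.(rec X. b.b.X + (a.0)\{b,c}) → ··b··> v0
Partition-refinement fixed point:
  B0 = {u0, v0}
  B1 = {u1, v1}
  B2 = {u2, v2}
u0 ∈ B0, v0 ∈ B0 → same block

bisimilar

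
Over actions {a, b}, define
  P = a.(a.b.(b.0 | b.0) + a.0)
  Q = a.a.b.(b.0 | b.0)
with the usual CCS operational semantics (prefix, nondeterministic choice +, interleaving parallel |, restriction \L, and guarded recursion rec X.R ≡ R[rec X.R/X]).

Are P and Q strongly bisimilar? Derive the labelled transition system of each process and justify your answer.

not bisimilar

Reachable graph of P (8 states):
  m0 = a.(a.b.(b.0 | b.0) + a.0) :: —a→ m1
  m1 = a.b.(b.0 | b.0) + a.0 :: —a→ m2, —a→ m3
  m2 = 0 :: ·
  m3 = b.(b.0 | b.0) :: —b→ m4
  m4 = b.0 | b.0 :: —b→ m5, —b→ m6
  m5 = 0 | b.0 :: —b→ m7
  m6 = b.0 | 0 :: —b→ m7
  m7 = 0 | 0 :: ·
Reachable graph of Q (7 states):
  n0 = a.a.b.(b.0 | b.0) :: —a→ n1
  n1 = a.b.(b.0 | b.0) :: —a→ n2
  n2 = b.(b.0 | b.0) :: —b→ n3
  n3 = b.0 | b.0 :: —b→ n4, —b→ n5
  n4 = 0 | b.0 :: —b→ n6
  n5 = b.0 | 0 :: —b→ n6
  n6 = 0 | 0 :: ·
Bisimilarity quotient blocks:
  B0 = {m0}
  B1 = {m1}
  B2 = {m2, m7, n6}
  B3 = {m3, n2}
  B4 = {m4, n3}
  B5 = {m5, m6, n4, n5}
  B6 = {n0}
  B7 = {n1}
m0 ∈ B0, n0 ∈ B6 → different blocks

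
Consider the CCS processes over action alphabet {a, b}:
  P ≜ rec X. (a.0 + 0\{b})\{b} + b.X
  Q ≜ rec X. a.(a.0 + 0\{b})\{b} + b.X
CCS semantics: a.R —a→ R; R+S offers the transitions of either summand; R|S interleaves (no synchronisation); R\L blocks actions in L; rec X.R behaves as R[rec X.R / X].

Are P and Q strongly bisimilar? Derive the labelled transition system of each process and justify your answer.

P ≁ Q

P's transition system — 2 states:
  s0 = rec X. (a.0 + 0\{b})\{b} + b.X ⊢ ··a··> s1, ··b··> s0
  s1 = 0\{b} ⊢ stopped
Q's transition system — 3 states:
  t0 = rec X. a.(a.0 + 0\{b})\{b} + b.X ⊢ ··a··> t1, ··b··> t0
  t1 = (a.0 + 0\{b})\{b} ⊢ ··a··> t2
  t2 = 0\{b} ⊢ stopped
Partition-refinement fixed point:
  B0 = {s0}
  B1 = {s1, t2}
  B2 = {t0}
  B3 = {t1}
s0 ∈ B0, t0 ∈ B2 → different blocks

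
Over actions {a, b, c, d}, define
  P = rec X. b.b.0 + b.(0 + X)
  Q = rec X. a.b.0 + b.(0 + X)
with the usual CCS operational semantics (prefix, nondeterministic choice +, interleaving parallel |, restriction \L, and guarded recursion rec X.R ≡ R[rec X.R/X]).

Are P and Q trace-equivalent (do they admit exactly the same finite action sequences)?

NO — witness ⟨a⟩

LTS(P): 4 reachable states
  p0 = rec X. b.b.0 + b.(0 + X) has moves -b-> p1, -b-> p2
  p1 = 0 + (rec X. b.b.0 + b.(0 + X)) has moves -b-> p1, -b-> p2
  p2 = b.0 has moves -b-> p3
  p3 = 0 has moves deadlocked
LTS(Q): 4 reachable states
  q0 = rec X. a.b.0 + b.(0 + X) has moves -a-> q1, -b-> q2
  q1 = b.0 has moves -b-> q3
  q2 = 0 + (rec X. a.b.0 + b.(0 + X)) has moves -a-> q1, -b-> q2
  q3 = 0 has moves deadlocked
Trace ⟨a⟩ through Q, begin at {q0}:
  [1] a ⇒ {q1}
  ✓ Q
Trace ⟨a⟩ through P, begin at {p0}:
  [1] a ⇒ ∅ (P stuck)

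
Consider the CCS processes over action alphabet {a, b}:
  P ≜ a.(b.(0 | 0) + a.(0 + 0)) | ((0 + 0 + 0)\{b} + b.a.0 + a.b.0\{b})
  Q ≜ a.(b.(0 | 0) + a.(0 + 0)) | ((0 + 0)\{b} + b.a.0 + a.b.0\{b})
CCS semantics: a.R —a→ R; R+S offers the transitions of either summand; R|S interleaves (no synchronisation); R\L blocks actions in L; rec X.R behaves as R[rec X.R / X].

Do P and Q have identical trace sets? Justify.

traces(P) = traces(Q)

Reachable graph of P (20 states):
  p0 = a.(b.(0 | 0) + a.(0 + 0)) | ((0 + 0 + 0)\{b} + b.a.0 + a.b.0\{b}) → =a=> p1, =a=> p2, =b=> p3
  p1 = (b.(0 | 0) + a.(0 + 0)) | ((0 + 0 + 0)\{b} + b.a.0 + a.b.0\{b}) → =a=> p4, =a=> p5, =b=> p6, =b=> p7
  p2 = a.(b.(0 | 0) + a.(0 + 0)) | b.0\{b} → =a=> p5, =b=> p8
  p3 = a.(b.(0 | 0) + a.(0 + 0)) | a.0 → =a=> p6, =a=> p9
  p4 = (0 + 0) | ((0 + 0 + 0)\{b} + b.a.0 + a.b.0\{b}) → =a=> p10, =b=> p11
  p5 = (b.(0 | 0) + a.(0 + 0)) | b.0\{b} → =a=> p10, =b=> p12, =b=> p13
  p6 = (b.(0 | 0) + a.(0 + 0)) | a.0 → =a=> p11, =a=> p14, =b=> p15
  p7 = 0 | 0 | ((0 + 0 + 0)\{b} + b.a.0 + a.b.0\{b}) → =a=> p13, =b=> p15
  p8 = a.(b.(0 | 0) + a.(0 + 0)) | 0\{b} → =a=> p12
  p9 = a.(b.(0 | 0) + a.(0 + 0)) | 0 → =a=> p14
  p10 = (0 + 0) | b.0\{b} → =b=> p16
  p11 = (0 + 0) | a.0 → =a=> p17
  p12 = (b.(0 | 0) + a.(0 + 0)) | 0\{b} → =a=> p16, =b=> p18
  p13 = 0 | 0 | b.0\{b} → =b=> p18
  p14 = (b.(0 | 0) + a.(0 + 0)) | 0 → =a=> p17, =b=> p19
  p15 = 0 | 0 | a.0 → =a=> p19
  p16 = (0 + 0) | 0\{b} → (no moves)
  p17 = (0 + 0) | 0 → (no moves)
  p18 = 0 | 0 | 0\{b} → (no moves)
  p19 = 0 | 0 | 0 → (no moves)
Reachable graph of Q (20 states):
  q0 = a.(b.(0 | 0) + a.(0 + 0)) | ((0 + 0)\{b} + b.a.0 + a.b.0\{b}) → =a=> q1, =a=> q2, =b=> q3
  q1 = (b.(0 | 0) + a.(0 + 0)) | ((0 + 0)\{b} + b.a.0 + a.b.0\{b}) → =a=> q4, =a=> q5, =b=> q6, =b=> q7
  q2 = a.(b.(0 | 0) + a.(0 + 0)) | b.0\{b} → =a=> q5, =b=> q8
  q3 = a.(b.(0 | 0) + a.(0 + 0)) | a.0 → =a=> q6, =a=> q9
  q4 = (0 + 0) | ((0 + 0)\{b} + b.a.0 + a.b.0\{b}) → =a=> q10, =b=> q11
  q5 = (b.(0 | 0) + a.(0 + 0)) | b.0\{b} → =a=> q10, =b=> q12, =b=> q13
  q6 = (b.(0 | 0) + a.(0 + 0)) | a.0 → =a=> q11, =a=> q14, =b=> q15
  q7 = 0 | 0 | ((0 + 0)\{b} + b.a.0 + a.b.0\{b}) → =a=> q13, =b=> q15
  q8 = a.(b.(0 | 0) + a.(0 + 0)) | 0\{b} → =a=> q12
  q9 = a.(b.(0 | 0) + a.(0 + 0)) | 0 → =a=> q14
  q10 = (0 + 0) | b.0\{b} → =b=> q16
  q11 = (0 + 0) | a.0 → =a=> q17
  q12 = (b.(0 | 0) + a.(0 + 0)) | 0\{b} → =a=> q16, =b=> q18
  q13 = 0 | 0 | b.0\{b} → =b=> q18
  q14 = (b.(0 | 0) + a.(0 + 0)) | 0 → =a=> q17, =b=> q19
  q15 = 0 | 0 | a.0 → =a=> q19
  q16 = (0 + 0) | 0\{b} → (no moves)
  q17 = (0 + 0) | 0 → (no moves)
  q18 = 0 | 0 | 0\{b} → (no moves)
  q19 = 0 | 0 | 0 → (no moves)
Bisimilarity quotient blocks:
  B0 = {p0, q0}
  B1 = {p2, q2}
  B2 = {p5, q5}
  B3 = {p10, p13, q10, q13}
  B4 = {p16, p17, p18, p19, q16, q17, q18, q19}
  B5 = {p12, p14, q12, q14}
  B6 = {p8, p9, q8, q9}
  B7 = {p3, q3}
  B8 = {p6, q6}
  B9 = {p11, p15, q11, q15}
  B10 = {p1, q1}
  B11 = {p4, p7, q4, q7}
p0 ∈ B0, q0 ∈ B0 → same block
Bisimilar ⇒ trace-equivalent.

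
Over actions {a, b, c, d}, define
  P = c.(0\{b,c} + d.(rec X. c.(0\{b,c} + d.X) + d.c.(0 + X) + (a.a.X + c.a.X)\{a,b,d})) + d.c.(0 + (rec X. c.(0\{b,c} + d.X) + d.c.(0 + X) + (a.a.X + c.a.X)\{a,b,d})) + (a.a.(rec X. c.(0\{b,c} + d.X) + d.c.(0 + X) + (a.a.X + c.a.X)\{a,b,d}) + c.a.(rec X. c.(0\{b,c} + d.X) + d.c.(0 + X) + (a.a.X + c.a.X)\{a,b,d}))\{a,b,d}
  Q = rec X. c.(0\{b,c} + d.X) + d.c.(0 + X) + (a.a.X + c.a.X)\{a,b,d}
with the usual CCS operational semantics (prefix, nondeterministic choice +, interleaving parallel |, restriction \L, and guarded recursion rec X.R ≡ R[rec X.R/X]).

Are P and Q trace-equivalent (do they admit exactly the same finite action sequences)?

trace-equivalent

Reachable graph of P (6 states):
  m0 = c.(0\{b,c} + d.(rec X. c.(0\{b,c} + d.X) + d.c.(0 + X) + (a.a.X + c.a.X)\{a,b,d})) + d.c.(0 + (rec X. c.(0\{b,c} + d.X) + d.c.(0 + X) + (a.a.X + c.a.X)\{a,b,d})) + (a.a.(rec X. c.(0\{b,c} + d.X) + d.c.(0 + X) + (a.a.X + c.a.X)\{a,b,d}) + c.a.(rec X. c.(0\{b,c} + d.X) + d.c.(0 + X) + (a.a.X + c.a.X)\{a,b,d}))\{a,b,d} :: --c--▸ m1, --c--▸ m2, --d--▸ m3
  m1 = (a.(rec X. c.(0\{b,c} + d.X) + d.c.(0 + X) + (a.a.X + c.a.X)\{a,b,d}))\{a,b,d} :: ·
  m2 = 0\{b,c} + d.(rec X. c.(0\{b,c} + d.X) + d.c.(0 + X) + (a.a.X + c.a.X)\{a,b,d}) :: --d--▸ m4
  m3 = c.(0 + (rec X. c.(0\{b,c} + d.X) + d.c.(0 + X) + (a.a.X + c.a.X)\{a,b,d})) :: --c--▸ m5
  m4 = rec X. c.(0\{b,c} + d.X) + d.c.(0 + X) + (a.a.X + c.a.X)\{a,b,d} :: --c--▸ m1, --c--▸ m2, --d--▸ m3
  m5 = 0 + (rec X. c.(0\{b,c} + d.X) + d.c.(0 + X) + (a.a.X + c.a.X)\{a,b,d}) :: --c--▸ m1, --c--▸ m2, --d--▸ m3
Reachable graph of Q (5 states):
  n0 = rec X. c.(0\{b,c} + d.X) + d.c.(0 + X) + (a.a.X + c.a.X)\{a,b,d} :: --c--▸ n1, --c--▸ n2, --d--▸ n3
  n1 = (a.(rec X. c.(0\{b,c} + d.X) + d.c.(0 + X) + (a.a.X + c.a.X)\{a,b,d}))\{a,b,d} :: ·
  n2 = 0\{b,c} + d.(rec X. c.(0\{b,c} + d.X) + d.c.(0 + X) + (a.a.X + c.a.X)\{a,b,d}) :: --d--▸ n0
  n3 = c.(0 + (rec X. c.(0\{b,c} + d.X) + d.c.(0 + X) + (a.a.X + c.a.X)\{a,b,d})) :: --c--▸ n4
  n4 = 0 + (rec X. c.(0\{b,c} + d.X) + d.c.(0 + X) + (a.a.X + c.a.X)\{a,b,d}) :: --c--▸ n1, --c--▸ n2, --d--▸ n3
Bisimilarity quotient blocks:
  B0 = {m0, m4, m5, n0, n4}
  B1 = {m3, n3}
  B2 = {m2, n2}
  B3 = {m1, n1}
m0 ∈ B0, n0 ∈ B0 → same block
Bisimilar ⇒ trace-equivalent.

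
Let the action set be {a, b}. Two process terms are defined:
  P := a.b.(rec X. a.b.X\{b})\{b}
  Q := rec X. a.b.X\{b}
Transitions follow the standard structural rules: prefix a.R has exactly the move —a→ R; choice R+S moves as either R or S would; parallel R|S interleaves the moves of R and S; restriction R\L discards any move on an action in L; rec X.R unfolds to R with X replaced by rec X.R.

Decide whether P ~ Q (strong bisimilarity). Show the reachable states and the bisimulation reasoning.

P's transition system — 4 states:
  p0 = a.b.(rec X. a.b.X\{b})\{b} has moves —a→ p1
  p1 = b.(rec X. a.b.X\{b})\{b} has moves —b→ p2
  p2 = (rec X. a.b.X\{b})\{b} has moves —a→ p3
  p3 = (b.(rec X. a.b.X\{b})\{b})\{b} has moves deadlocked
Q's transition system — 4 states:
  q0 = rec X. a.b.X\{b} has moves —a→ q1
  q1 = b.(rec X. a.b.X\{b})\{b} has moves —b→ q2
  q2 = (rec X. a.b.X\{b})\{b} has moves —a→ q3
  q3 = (b.(rec X. a.b.X\{b})\{b})\{b} has moves deadlocked
Coarsest stable partition (strong bisimilarity classes):
  B0 = {p0, q0}
  B1 = {p1, q1}
  B2 = {p2, q2}
  B3 = {p3, q3}
p0 ∈ B0, q0 ∈ B0 → same block

P ~ Q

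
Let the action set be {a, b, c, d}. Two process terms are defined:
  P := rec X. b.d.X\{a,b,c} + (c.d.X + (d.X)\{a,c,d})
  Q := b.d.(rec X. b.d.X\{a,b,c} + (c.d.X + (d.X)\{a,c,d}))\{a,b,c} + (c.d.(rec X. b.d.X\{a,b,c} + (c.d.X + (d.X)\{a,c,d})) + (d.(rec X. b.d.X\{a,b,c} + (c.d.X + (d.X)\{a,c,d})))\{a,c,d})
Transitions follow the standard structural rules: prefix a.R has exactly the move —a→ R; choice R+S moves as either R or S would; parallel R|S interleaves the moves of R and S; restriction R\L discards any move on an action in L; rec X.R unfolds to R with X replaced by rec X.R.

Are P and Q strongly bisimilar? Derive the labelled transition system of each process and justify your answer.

YES

Reachable graph of P (4 states):
  m0 = rec X. b.d.X\{a,b,c} + (c.d.X + (d.X)\{a,c,d}) | =b=> m1, =c=> m2
  m1 = d.(rec X. b.d.X\{a,b,c} + (c.d.X + (d.X)\{a,c,d}))\{a,b,c} | =d=> m3
  m2 = d.(rec X. b.d.X\{a,b,c} + (c.d.X + (d.X)\{a,c,d})) | =d=> m0
  m3 = (rec X. b.d.X\{a,b,c} + (c.d.X + (d.X)\{a,c,d}))\{a,b,c} | ·
Reachable graph of Q (5 states):
  n0 = b.d.(rec X. b.d.X\{a,b,c} + (c.d.X + (d.X)\{a,c,d}))\{a,b,c} + (c.d.(rec X. b.d.X\{a,b,c} + (c.d.X + (d.X)\{a,c,d})) + (d.(rec X. b.d.X\{a,b,c} + (c.d.X + (d.X)\{a,c,d})))\{a,c,d}) | =b=> n1, =c=> n2
  n1 = d.(rec X. b.d.X\{a,b,c} + (c.d.X + (d.X)\{a,c,d}))\{a,b,c} | =d=> n3
  n2 = d.(rec X. b.d.X\{a,b,c} + (c.d.X + (d.X)\{a,c,d})) | =d=> n4
  n3 = (rec X. b.d.X\{a,b,c} + (c.d.X + (d.X)\{a,c,d}))\{a,b,c} | ·
  n4 = rec X. b.d.X\{a,b,c} + (c.d.X + (d.X)\{a,c,d}) | =b=> n1, =c=> n2
Partition-refinement fixed point:
  B0 = {m0, n0, n4}
  B1 = {m1, n1}
  B2 = {m3, n3}
  B3 = {m2, n2}
m0 ∈ B0, n0 ∈ B0 → same block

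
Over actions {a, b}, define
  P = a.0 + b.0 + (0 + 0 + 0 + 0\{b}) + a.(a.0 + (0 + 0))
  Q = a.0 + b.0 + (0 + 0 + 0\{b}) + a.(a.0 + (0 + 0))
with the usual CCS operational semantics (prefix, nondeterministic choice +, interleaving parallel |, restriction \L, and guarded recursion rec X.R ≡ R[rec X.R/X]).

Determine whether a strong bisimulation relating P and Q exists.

YES

LTS(P): 3 reachable states
  u0 = a.0 + b.0 + (0 + 0 + 0 + 0\{b}) + a.(a.0 + (0 + 0)) has moves -a-> u1, -a-> u2, -b-> u1
  u1 = 0 has moves stopped
  u2 = a.0 + (0 + 0) has moves -a-> u1
LTS(Q): 3 reachable states
  v0 = a.0 + b.0 + (0 + 0 + 0\{b}) + a.(a.0 + (0 + 0)) has moves -a-> v1, -a-> v2, -b-> v1
  v1 = 0 has moves stopped
  v2 = a.0 + (0 + 0) has moves -a-> v1
Bisimilarity quotient blocks:
  B0 = {u0, v0}
  B1 = {u1, v1}
  B2 = {u2, v2}
u0 ∈ B0, v0 ∈ B0 → same block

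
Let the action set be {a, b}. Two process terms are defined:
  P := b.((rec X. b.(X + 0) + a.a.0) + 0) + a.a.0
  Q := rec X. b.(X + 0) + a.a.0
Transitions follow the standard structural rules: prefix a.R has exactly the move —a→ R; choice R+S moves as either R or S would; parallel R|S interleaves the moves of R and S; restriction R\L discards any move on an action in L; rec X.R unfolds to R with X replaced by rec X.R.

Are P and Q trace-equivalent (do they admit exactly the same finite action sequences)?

P's transition system — 4 states:
  p0 = b.((rec X. b.(X + 0) + a.a.0) + 0) + a.a.0 | —a→ p1, —b→ p2
  p1 = a.0 | —a→ p3
  p2 = (rec X. b.(X + 0) + a.a.0) + 0 | —a→ p1, —b→ p2
  p3 = 0 | stopped
Q's transition system — 4 states:
  q0 = rec X. b.(X + 0) + a.a.0 | —a→ q1, —b→ q2
  q1 = a.0 | —a→ q3
  q2 = (rec X. b.(X + 0) + a.a.0) + 0 | —a→ q1, —b→ q2
  q3 = 0 | stopped
Bisimilarity quotient blocks:
  B0 = {p0, p2, q0, q2}
  B1 = {p1, q1}
  B2 = {p3, q3}
p0 ∈ B0, q0 ∈ B0 → same block
Bisimilar ⇒ trace-equivalent.

trace-equivalent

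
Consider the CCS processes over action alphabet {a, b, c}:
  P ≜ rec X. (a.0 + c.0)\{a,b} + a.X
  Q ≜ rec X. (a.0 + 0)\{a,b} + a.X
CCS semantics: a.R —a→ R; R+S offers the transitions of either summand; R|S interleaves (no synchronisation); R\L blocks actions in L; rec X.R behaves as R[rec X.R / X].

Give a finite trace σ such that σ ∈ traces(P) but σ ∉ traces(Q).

c

P's transition system — 2 states:
  u0 = rec X. (a.0 + c.0)\{a,b} + a.X ⊢ =a=> u0, =c=> u1
  u1 = 0\{a,b} ⊢ stopped
Q's transition system — 1 states:
  v0 = rec X. (a.0 + 0)\{a,b} + a.X ⊢ =a=> v0
Run σ = ⟨c⟩ on P: start {u0}
  after c @ step 1: {u1}
  — P admits the full trace.
Run σ = ⟨c⟩ on Q: start {v0}
  after c @ step 1: ∅  — Q cannot continue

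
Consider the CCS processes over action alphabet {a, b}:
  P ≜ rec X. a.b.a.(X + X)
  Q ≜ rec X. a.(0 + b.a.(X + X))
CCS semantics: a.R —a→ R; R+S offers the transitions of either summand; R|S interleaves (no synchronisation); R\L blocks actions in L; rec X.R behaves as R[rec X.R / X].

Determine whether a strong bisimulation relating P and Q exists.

LTS(P): 4 reachable states
  p0 = rec X. a.b.a.(X + X) :: ··a··> p1
  p1 = b.a.((rec X. a.b.a.(X + X)) + (rec X. a.b.a.(X + X))) :: ··b··> p2
  p2 = a.((rec X. a.b.a.(X + X)) + (rec X. a.b.a.(X + X))) :: ··a··> p3
  p3 = (rec X. a.b.a.(X + X)) + (rec X. a.b.a.(X + X)) :: ··a··> p1
LTS(Q): 4 reachable states
  q0 = rec X. a.(0 + b.a.(X + X)) :: ··a··> q1
  q1 = 0 + b.a.((rec X. a.(0 + b.a.(X + X))) + (rec X. a.(0 + b.a.(X + X)))) :: ··b··> q2
  q2 = a.((rec X. a.(0 + b.a.(X + X))) + (rec X. a.(0 + b.a.(X + X)))) :: ··a··> q3
  q3 = (rec X. a.(0 + b.a.(X + X))) + (rec X. a.(0 + b.a.(X + X))) :: ··a··> q1
Partition-refinement fixed point:
  B0 = {p0, p3, q0, q3}
  B1 = {p1, q1}
  B2 = {p2, q2}
p0 ∈ B0, q0 ∈ B0 → same block

YES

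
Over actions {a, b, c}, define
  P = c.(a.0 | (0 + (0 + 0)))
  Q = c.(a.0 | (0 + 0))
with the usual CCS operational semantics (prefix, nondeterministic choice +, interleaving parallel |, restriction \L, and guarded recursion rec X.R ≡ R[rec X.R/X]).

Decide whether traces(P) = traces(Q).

LTS(P): 3 reachable states
  u0 = c.(a.0 | (0 + (0 + 0))) → --c--▸ u1
  u1 = a.0 | (0 + (0 + 0)) → --a--▸ u2
  u2 = 0 | (0 + (0 + 0)) → ·
LTS(Q): 3 reachable states
  v0 = c.(a.0 | (0 + 0)) → --c--▸ v1
  v1 = a.0 | (0 + 0) → --a--▸ v2
  v2 = 0 | (0 + 0) → ·
Bisimilarity quotient blocks:
  B0 = {u0, v0}
  B1 = {u1, v1}
  B2 = {u2, v2}
u0 ∈ B0, v0 ∈ B0 → same block
Bisimilar ⇒ trace-equivalent.

trace-equivalent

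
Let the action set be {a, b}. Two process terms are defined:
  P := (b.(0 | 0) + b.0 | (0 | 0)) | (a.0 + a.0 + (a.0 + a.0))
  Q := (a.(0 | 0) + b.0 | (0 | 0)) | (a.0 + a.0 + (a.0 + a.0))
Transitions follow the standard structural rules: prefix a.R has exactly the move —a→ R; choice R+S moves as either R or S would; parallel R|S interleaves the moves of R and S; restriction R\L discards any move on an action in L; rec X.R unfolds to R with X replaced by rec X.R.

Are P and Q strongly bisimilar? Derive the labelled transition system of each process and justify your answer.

P ≁ Q

P's transition system — 6 states:
  u0 = (b.(0 | 0) + b.0 | (0 | 0)) | (a.0 + a.0 + (a.0 + a.0)) → --a--▸ u1, --b--▸ u2, --b--▸ u3
  u1 = (b.(0 | 0) + b.0 | (0 | 0)) | 0 → --b--▸ u4, --b--▸ u5
  u2 = 0 | (0 | 0) | (a.0 + a.0 + (a.0 + a.0)) → --a--▸ u4
  u3 = 0 | 0 | (a.0 + a.0 + (a.0 + a.0)) → --a--▸ u5
  u4 = 0 | (0 | 0) | 0 → ·
  u5 = 0 | 0 | 0 → ·
Q's transition system — 6 states:
  v0 = (a.(0 | 0) + b.0 | (0 | 0)) | (a.0 + a.0 + (a.0 + a.0)) → --a--▸ v1, --a--▸ v2, --b--▸ v3
  v1 = (a.(0 | 0) + b.0 | (0 | 0)) | 0 → --a--▸ v4, --b--▸ v5
  v2 = 0 | 0 | (a.0 + a.0 + (a.0 + a.0)) → --a--▸ v4
  v3 = 0 | (0 | 0) | (a.0 + a.0 + (a.0 + a.0)) → --a--▸ v5
  v4 = 0 | 0 | 0 → ·
  v5 = 0 | (0 | 0) | 0 → ·
Partition-refinement fixed point:
  B0 = {u0}
  B1 = {u2, u3, v2, v3}
  B2 = {u4, u5, v4, v5}
  B3 = {u1}
  B4 = {v0}
  B5 = {v1}
u0 ∈ B0, v0 ∈ B4 → different blocks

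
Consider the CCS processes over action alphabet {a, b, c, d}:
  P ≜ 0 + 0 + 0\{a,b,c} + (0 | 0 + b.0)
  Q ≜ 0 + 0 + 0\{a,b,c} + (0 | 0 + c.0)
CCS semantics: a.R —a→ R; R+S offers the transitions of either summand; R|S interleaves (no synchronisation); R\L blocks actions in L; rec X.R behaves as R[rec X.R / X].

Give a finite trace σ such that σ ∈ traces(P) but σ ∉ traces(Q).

b

P's transition system — 2 states:
  u0 = 0 + 0 + 0\{a,b,c} + (0 | 0 + b.0) :: ··b··> u1
  u1 = 0 :: ∅
Q's transition system — 2 states:
  v0 = 0 + 0 + 0\{a,b,c} + (0 | 0 + c.0) :: ··c··> v1
  v1 = 0 :: ∅
Trace ⟨b⟩ through P, begin at {u0}:
  step 1 (b): {u1}
  ✓ P
Trace ⟨b⟩ through Q, begin at {v0}:
  step 1 (b): ∅ (Q stuck)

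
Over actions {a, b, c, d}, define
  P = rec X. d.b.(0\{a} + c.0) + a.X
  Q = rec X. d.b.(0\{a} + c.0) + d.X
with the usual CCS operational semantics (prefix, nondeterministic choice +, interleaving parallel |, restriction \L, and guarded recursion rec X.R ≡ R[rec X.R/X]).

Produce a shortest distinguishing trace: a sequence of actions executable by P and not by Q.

a

P's transition system — 4 states:
  s0 = rec X. d.b.(0\{a} + c.0) + a.X ⊢ -a-> s0, -d-> s1
  s1 = b.(0\{a} + c.0) ⊢ -b-> s2
  s2 = 0\{a} + c.0 ⊢ -c-> s3
  s3 = 0 ⊢ deadlocked
Q's transition system — 4 states:
  t0 = rec X. d.b.(0\{a} + c.0) + d.X ⊢ -d-> t0, -d-> t1
  t1 = b.(0\{a} + c.0) ⊢ -b-> t2
  t2 = 0\{a} + c.0 ⊢ -c-> t3
  t3 = 0 ⊢ deadlocked
Executing a from P (initial set {s0}):
  [1] a ⇒ {s0}
  ✓ P
Executing a from Q (initial set {t0}):
  [1] a ⇒ ∅ (Q stuck)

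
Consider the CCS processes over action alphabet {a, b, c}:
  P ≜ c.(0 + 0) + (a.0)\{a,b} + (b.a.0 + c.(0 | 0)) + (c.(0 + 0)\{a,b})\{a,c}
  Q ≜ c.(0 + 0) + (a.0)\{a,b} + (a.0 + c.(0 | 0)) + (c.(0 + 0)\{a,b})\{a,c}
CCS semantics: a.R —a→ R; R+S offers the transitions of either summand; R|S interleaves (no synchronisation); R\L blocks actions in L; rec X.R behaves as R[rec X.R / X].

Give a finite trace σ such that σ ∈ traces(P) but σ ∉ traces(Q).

Reachable graph of P (5 states):
  m0 = c.(0 + 0) + (a.0)\{a,b} + (b.a.0 + c.(0 | 0)) + (c.(0 + 0)\{a,b})\{a,c} has moves —b→ m1, —c→ m2, —c→ m3
  m1 = a.0 has moves —a→ m4
  m2 = 0 + 0 has moves (no moves)
  m3 = 0 | 0 has moves (no moves)
  m4 = 0 has moves (no moves)
Reachable graph of Q (4 states):
  n0 = c.(0 + 0) + (a.0)\{a,b} + (a.0 + c.(0 | 0)) + (c.(0 + 0)\{a,b})\{a,c} has moves —a→ n1, —c→ n2, —c→ n3
  n1 = 0 has moves (no moves)
  n2 = 0 + 0 has moves (no moves)
  n3 = 0 | 0 has moves (no moves)
Trace ⟨b⟩ through P, begin at {m0}:
  [1] b ⇒ {m1}
  ✓ P
Trace ⟨b⟩ through Q, begin at {n0}:
  [1] b ⇒ ∅ (Q stuck)

b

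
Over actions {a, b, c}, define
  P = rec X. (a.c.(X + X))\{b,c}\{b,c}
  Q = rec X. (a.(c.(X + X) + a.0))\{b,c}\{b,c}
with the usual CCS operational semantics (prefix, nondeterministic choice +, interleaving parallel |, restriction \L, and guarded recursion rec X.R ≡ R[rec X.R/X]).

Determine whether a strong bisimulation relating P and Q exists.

NO

P's transition system — 2 states:
  p0 = rec X. (a.c.(X + X))\{b,c}\{b,c} | =a=> p1
  p1 = (c.((rec X. (a.c.(X + X))\{b,c}\{b,c}) + (rec X. (a.c.(X + X))\{b,c}\{b,c})))\{b,c}\{b,c} | deadlocked
Q's transition system — 3 states:
  q0 = rec X. (a.(c.(X + X) + a.0))\{b,c}\{b,c} | =a=> q1
  q1 = (c.((rec X. (a.(c.(X + X) + a.0))\{b,c}\{b,c}) + (rec X. (a.(c.(X + X) + a.0))\{b,c}\{b,c})) + a.0)\{b,c}\{b,c} | =a=> q2
  q2 = 0\{b,c}\{b,c} | deadlocked
Partition-refinement fixed point:
  B0 = {p0, q1}
  B1 = {p1, q2}
  B2 = {q0}
p0 ∈ B0, q0 ∈ B2 → different blocks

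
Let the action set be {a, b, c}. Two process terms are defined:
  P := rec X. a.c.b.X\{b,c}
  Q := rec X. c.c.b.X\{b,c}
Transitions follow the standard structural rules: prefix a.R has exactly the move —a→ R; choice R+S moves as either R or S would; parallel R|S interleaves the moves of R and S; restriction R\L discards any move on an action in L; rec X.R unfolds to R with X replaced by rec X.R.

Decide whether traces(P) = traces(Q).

LTS(P): 5 reachable states
  u0 = rec X. a.c.b.X\{b,c} has moves -a-> u1
  u1 = c.b.(rec X. a.c.b.X\{b,c})\{b,c} has moves -c-> u2
  u2 = b.(rec X. a.c.b.X\{b,c})\{b,c} has moves -b-> u3
  u3 = (rec X. a.c.b.X\{b,c})\{b,c} has moves -a-> u4
  u4 = (c.b.(rec X. a.c.b.X\{b,c})\{b,c})\{b,c} has moves ·
LTS(Q): 4 reachable states
  v0 = rec X. c.c.b.X\{b,c} has moves -c-> v1
  v1 = c.b.(rec X. c.c.b.X\{b,c})\{b,c} has moves -c-> v2
  v2 = b.(rec X. c.c.b.X\{b,c})\{b,c} has moves -b-> v3
  v3 = (rec X. c.c.b.X\{b,c})\{b,c} has moves ·
Trace ⟨a⟩ through P, begin at {u0}:
  step 1 (a): {u1}
  P completes σ.
Trace ⟨a⟩ through Q, begin at {v0}:
  step 1 (a): ∅ (Q stuck)

NO — witness ⟨a⟩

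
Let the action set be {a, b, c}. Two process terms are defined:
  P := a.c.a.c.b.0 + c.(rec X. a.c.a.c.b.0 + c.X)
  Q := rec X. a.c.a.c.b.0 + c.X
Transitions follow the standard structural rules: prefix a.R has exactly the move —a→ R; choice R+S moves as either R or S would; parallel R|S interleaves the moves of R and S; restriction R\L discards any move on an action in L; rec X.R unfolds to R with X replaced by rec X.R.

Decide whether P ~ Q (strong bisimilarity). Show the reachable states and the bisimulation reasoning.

P ~ Q

LTS(P): 7 reachable states
  s0 = a.c.a.c.b.0 + c.(rec X. a.c.a.c.b.0 + c.X) :: --a--▸ s1, --c--▸ s2
  s1 = c.a.c.b.0 :: --c--▸ s3
  s2 = rec X. a.c.a.c.b.0 + c.X :: --a--▸ s1, --c--▸ s2
  s3 = a.c.b.0 :: --a--▸ s4
  s4 = c.b.0 :: --c--▸ s5
  s5 = b.0 :: --b--▸ s6
  s6 = 0 :: stopped
LTS(Q): 6 reachable states
  t0 = rec X. a.c.a.c.b.0 + c.X :: --a--▸ t1, --c--▸ t0
  t1 = c.a.c.b.0 :: --c--▸ t2
  t2 = a.c.b.0 :: --a--▸ t3
  t3 = c.b.0 :: --c--▸ t4
  t4 = b.0 :: --b--▸ t5
  t5 = 0 :: stopped
Coarsest stable partition (strong bisimilarity classes):
  B0 = {s0, s2, t0}
  B1 = {s1, t1}
  B2 = {s3, t2}
  B3 = {s4, t3}
  B4 = {s5, t4}
  B5 = {s6, t5}
s0 ∈ B0, t0 ∈ B0 → same block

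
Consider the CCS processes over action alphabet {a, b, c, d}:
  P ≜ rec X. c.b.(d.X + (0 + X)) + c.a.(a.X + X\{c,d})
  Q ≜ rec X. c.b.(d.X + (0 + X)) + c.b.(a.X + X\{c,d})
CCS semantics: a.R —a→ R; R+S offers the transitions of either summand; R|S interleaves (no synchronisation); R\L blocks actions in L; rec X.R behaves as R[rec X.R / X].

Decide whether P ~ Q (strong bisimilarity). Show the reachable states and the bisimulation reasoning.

NO

P's transition system — 5 states:
  m0 = rec X. c.b.(d.X + (0 + X)) + c.a.(a.X + X\{c,d}) :: ··c··> m1, ··c··> m2
  m1 = a.(a.(rec X. c.b.(d.X + (0 + X)) + c.a.(a.X + X\{c,d})) + (rec X. c.b.(d.X + (0 + X)) + c.a.(a.X + X\{c,d}))\{c,d}) :: ··a··> m3
  m2 = b.(d.(rec X. c.b.(d.X + (0 + X)) + c.a.(a.X + X\{c,d})) + (0 + (rec X. c.b.(d.X + (0 + X)) + c.a.(a.X + X\{c,d})))) :: ··b··> m4
  m3 = a.(rec X. c.b.(d.X + (0 + X)) + c.a.(a.X + X\{c,d})) + (rec X. c.b.(d.X + (0 + X)) + c.a.(a.X + X\{c,d}))\{c,d} :: ··a··> m0
  m4 = d.(rec X. c.b.(d.X + (0 + X)) + c.a.(a.X + X\{c,d})) + (0 + (rec X. c.b.(d.X + (0 + X)) + c.a.(a.X + X\{c,d}))) :: ··c··> m1, ··c··> m2, ··d··> m0
Q's transition system — 5 states:
  n0 = rec X. c.b.(d.X + (0 + X)) + c.b.(a.X + X\{c,d}) :: ··c··> n1, ··c··> n2
  n1 = b.(a.(rec X. c.b.(d.X + (0 + X)) + c.b.(a.X + X\{c,d})) + (rec X. c.b.(d.X + (0 + X)) + c.b.(a.X + X\{c,d}))\{c,d}) :: ··b··> n3
  n2 = b.(d.(rec X. c.b.(d.X + (0 + X)) + c.b.(a.X + X\{c,d})) + (0 + (rec X. c.b.(d.X + (0 + X)) + c.b.(a.X + X\{c,d})))) :: ··b··> n4
  n3 = a.(rec X. c.b.(d.X + (0 + X)) + c.b.(a.X + X\{c,d})) + (rec X. c.b.(d.X + (0 + X)) + c.b.(a.X + X\{c,d}))\{c,d} :: ··a··> n0
  n4 = d.(rec X. c.b.(d.X + (0 + X)) + c.b.(a.X + X\{c,d})) + (0 + (rec X. c.b.(d.X + (0 + X)) + c.b.(a.X + X\{c,d}))) :: ··c··> n1, ··c··> n2, ··d··> n0
Partition-refinement fixed point:
  B0 = {m0}
  B1 = {m1}
  B2 = {m3}
  B3 = {m2}
  B4 = {m4}
  B5 = {n0}
  B6 = {n2}
  B7 = {n4}
  B8 = {n1}
  B9 = {n3}
m0 ∈ B0, n0 ∈ B5 → different blocks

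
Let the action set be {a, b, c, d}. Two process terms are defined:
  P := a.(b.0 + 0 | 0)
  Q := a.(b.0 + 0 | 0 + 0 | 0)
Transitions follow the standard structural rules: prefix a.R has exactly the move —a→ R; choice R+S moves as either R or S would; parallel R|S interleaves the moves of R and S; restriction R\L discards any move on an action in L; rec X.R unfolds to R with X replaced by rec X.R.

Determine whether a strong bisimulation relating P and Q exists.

YES

P's transition system — 3 states:
  m0 = a.(b.0 + 0 | 0) :: =a=> m1
  m1 = b.0 + 0 | 0 :: =b=> m2
  m2 = 0 :: stopped
Q's transition system — 3 states:
  n0 = a.(b.0 + 0 | 0 + 0 | 0) :: =a=> n1
  n1 = b.0 + 0 | 0 + 0 | 0 :: =b=> n2
  n2 = 0 :: stopped
Bisimilarity quotient blocks:
  B0 = {m0, n0}
  B1 = {m1, n1}
  B2 = {m2, n2}
m0 ∈ B0, n0 ∈ B0 → same block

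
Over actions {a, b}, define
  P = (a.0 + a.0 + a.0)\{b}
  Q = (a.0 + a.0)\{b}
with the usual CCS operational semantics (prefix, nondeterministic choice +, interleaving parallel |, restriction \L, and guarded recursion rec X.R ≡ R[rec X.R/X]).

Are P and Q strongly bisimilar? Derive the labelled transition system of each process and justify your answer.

bisimilar

P's transition system — 2 states:
  m0 = (a.0 + a.0 + a.0)\{b} has moves --a--▸ m1
  m1 = 0\{b} has moves (no moves)
Q's transition system — 2 states:
  n0 = (a.0 + a.0)\{b} has moves --a--▸ n1
  n1 = 0\{b} has moves (no moves)
Partition-refinement fixed point:
  B0 = {m0, n0}
  B1 = {m1, n1}
m0 ∈ B0, n0 ∈ B0 → same block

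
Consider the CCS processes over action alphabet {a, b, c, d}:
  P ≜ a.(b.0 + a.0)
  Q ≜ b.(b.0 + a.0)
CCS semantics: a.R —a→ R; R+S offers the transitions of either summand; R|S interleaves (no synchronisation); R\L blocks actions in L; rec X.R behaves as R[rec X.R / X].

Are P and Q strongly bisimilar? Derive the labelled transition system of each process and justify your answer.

not bisimilar

P's transition system — 3 states:
  s0 = a.(b.0 + a.0) | ··a··> s1
  s1 = b.0 + a.0 | ··a··> s2, ··b··> s2
  s2 = 0 | (no moves)
Q's transition system — 3 states:
  t0 = b.(b.0 + a.0) | ··b··> t1
  t1 = b.0 + a.0 | ··a··> t2, ··b··> t2
  t2 = 0 | (no moves)
Partition-refinement fixed point:
  B0 = {s0}
  B1 = {s1, t1}
  B2 = {s2, t2}
  B3 = {t0}
s0 ∈ B0, t0 ∈ B3 → different blocks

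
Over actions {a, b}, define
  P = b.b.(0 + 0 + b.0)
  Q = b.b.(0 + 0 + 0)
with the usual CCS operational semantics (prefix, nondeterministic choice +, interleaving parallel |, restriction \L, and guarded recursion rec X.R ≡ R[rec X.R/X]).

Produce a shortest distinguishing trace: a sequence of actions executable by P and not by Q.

LTS(P): 4 reachable states
  s0 = b.b.(0 + 0 + b.0) ⊢ -b-> s1
  s1 = b.(0 + 0 + b.0) ⊢ -b-> s2
  s2 = 0 + 0 + b.0 ⊢ -b-> s3
  s3 = 0 ⊢ stopped
LTS(Q): 3 reachable states
  t0 = b.b.(0 + 0 + 0) ⊢ -b-> t1
  t1 = b.(0 + 0 + 0) ⊢ -b-> t2
  t2 = 0 + 0 + 0 ⊢ stopped
Trace ⟨bbb⟩ through P, begin at {s0}:
  step 1 (b): {s1}
  step 2 (b): {s2}
  step 3 (b): {s3}
  P completes σ.
Trace ⟨bbb⟩ through Q, begin at {t0}:
  step 1 (b): {t1}
  step 2 (b): {t2}
  step 3 (b): no successor for Q

bbb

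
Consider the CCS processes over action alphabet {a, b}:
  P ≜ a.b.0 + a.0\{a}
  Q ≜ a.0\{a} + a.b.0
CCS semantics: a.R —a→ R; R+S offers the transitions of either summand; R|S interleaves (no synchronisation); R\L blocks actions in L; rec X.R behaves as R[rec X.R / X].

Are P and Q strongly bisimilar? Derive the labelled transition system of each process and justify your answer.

LTS(P): 4 reachable states
  m0 = a.b.0 + a.0\{a} :: -a-> m1, -a-> m2
  m1 = 0\{a} :: ·
  m2 = b.0 :: -b-> m3
  m3 = 0 :: ·
LTS(Q): 4 reachable states
  n0 = a.0\{a} + a.b.0 :: -a-> n1, -a-> n2
  n1 = 0\{a} :: ·
  n2 = b.0 :: -b-> n3
  n3 = 0 :: ·
Coarsest stable partition (strong bisimilarity classes):
  B0 = {m0, n0}
  B1 = {m2, n2}
  B2 = {m1, m3, n1, n3}
m0 ∈ B0, n0 ∈ B0 → same block

YES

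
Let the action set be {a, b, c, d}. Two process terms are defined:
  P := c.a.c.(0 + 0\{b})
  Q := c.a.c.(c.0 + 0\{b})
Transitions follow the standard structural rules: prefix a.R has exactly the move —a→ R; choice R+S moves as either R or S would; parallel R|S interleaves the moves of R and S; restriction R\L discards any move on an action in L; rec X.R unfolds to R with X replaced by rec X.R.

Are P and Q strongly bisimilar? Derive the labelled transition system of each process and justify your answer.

LTS(P): 4 reachable states
  p0 = c.a.c.(0 + 0\{b}) ⊢ ··c··> p1
  p1 = a.c.(0 + 0\{b}) ⊢ ··a··> p2
  p2 = c.(0 + 0\{b}) ⊢ ··c··> p3
  p3 = 0 + 0\{b} ⊢ ∅
LTS(Q): 5 reachable states
  q0 = c.a.c.(c.0 + 0\{b}) ⊢ ··c··> q1
  q1 = a.c.(c.0 + 0\{b}) ⊢ ··a··> q2
  q2 = c.(c.0 + 0\{b}) ⊢ ··c··> q3
  q3 = c.0 + 0\{b} ⊢ ··c··> q4
  q4 = 0 ⊢ ∅
Coarsest stable partition (strong bisimilarity classes):
  B0 = {p0}
  B1 = {p1}
  B2 = {p2, q3}
  B3 = {p3, q4}
  B4 = {q0}
  B5 = {q1}
  B6 = {q2}
p0 ∈ B0, q0 ∈ B4 → different blocks

NO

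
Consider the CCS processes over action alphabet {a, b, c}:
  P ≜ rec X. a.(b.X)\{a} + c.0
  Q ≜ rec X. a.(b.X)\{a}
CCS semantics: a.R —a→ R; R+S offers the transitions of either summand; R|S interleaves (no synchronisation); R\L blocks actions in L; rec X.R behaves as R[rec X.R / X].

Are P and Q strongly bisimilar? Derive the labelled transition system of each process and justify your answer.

P ≁ Q

Reachable graph of P (5 states):
  p0 = rec X. a.(b.X)\{a} + c.0 → =a=> p1, =c=> p2
  p1 = (b.(rec X. a.(b.X)\{a} + c.0))\{a} → =b=> p3
  p2 = 0 → deadlocked
  p3 = (rec X. a.(b.X)\{a} + c.0)\{a} → =c=> p4
  p4 = 0\{a} → deadlocked
Reachable graph of Q (3 states):
  q0 = rec X. a.(b.X)\{a} → =a=> q1
  q1 = (b.(rec X. a.(b.X)\{a}))\{a} → =b=> q2
  q2 = (rec X. a.(b.X)\{a})\{a} → deadlocked
Partition-refinement fixed point:
  B0 = {p0}
  B1 = {p1}
  B2 = {p3}
  B3 = {p2, p4, q2}
  B4 = {q0}
  B5 = {q1}
p0 ∈ B0, q0 ∈ B4 → different blocks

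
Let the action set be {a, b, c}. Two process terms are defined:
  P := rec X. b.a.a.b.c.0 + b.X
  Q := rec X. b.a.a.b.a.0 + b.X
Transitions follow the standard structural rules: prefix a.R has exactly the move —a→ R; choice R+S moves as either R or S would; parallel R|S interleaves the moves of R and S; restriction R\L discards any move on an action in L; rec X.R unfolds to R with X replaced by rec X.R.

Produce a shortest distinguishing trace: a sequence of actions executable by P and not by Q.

LTS(P): 6 reachable states
  u0 = rec X. b.a.a.b.c.0 + b.X ⊢ —b→ u0, —b→ u1
  u1 = a.a.b.c.0 ⊢ —a→ u2
  u2 = a.b.c.0 ⊢ —a→ u3
  u3 = b.c.0 ⊢ —b→ u4
  u4 = c.0 ⊢ —c→ u5
  u5 = 0 ⊢ ·
LTS(Q): 6 reachable states
  v0 = rec X. b.a.a.b.a.0 + b.X ⊢ —b→ v0, —b→ v1
  v1 = a.a.b.a.0 ⊢ —a→ v2
  v2 = a.b.a.0 ⊢ —a→ v3
  v3 = b.a.0 ⊢ —b→ v4
  v4 = a.0 ⊢ —a→ v5
  v5 = 0 ⊢ ·
Trace ⟨baabc⟩ through P, begin at {u0}:
  step 1 (b): {u0, u1}
  step 2 (a): {u2}
  step 3 (a): {u3}
  step 4 (b): {u4}
  step 5 (c): {u5}
  P completes σ.
Trace ⟨baabc⟩ through Q, begin at {v0}:
  step 1 (b): {v0, v1}
  step 2 (a): {v2}
  step 3 (a): {v3}
  step 4 (b): {v4}
  step 5 (c): ∅  — Q cannot continue

baabc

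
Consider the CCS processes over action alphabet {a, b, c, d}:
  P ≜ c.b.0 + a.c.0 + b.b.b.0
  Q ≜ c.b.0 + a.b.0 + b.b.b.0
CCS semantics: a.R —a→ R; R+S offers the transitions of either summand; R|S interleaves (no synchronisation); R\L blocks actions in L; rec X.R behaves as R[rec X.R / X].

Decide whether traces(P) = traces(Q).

P's transition system — 5 states:
  p0 = c.b.0 + a.c.0 + b.b.b.0 → -a-> p1, -b-> p2, -c-> p3
  p1 = c.0 → -c-> p4
  p2 = b.b.0 → -b-> p3
  p3 = b.0 → -b-> p4
  p4 = 0 → (no moves)
Q's transition system — 4 states:
  q0 = c.b.0 + a.b.0 + b.b.b.0 → -a-> q1, -b-> q2, -c-> q1
  q1 = b.0 → -b-> q3
  q2 = b.b.0 → -b-> q1
  q3 = 0 → (no moves)
Run σ = ⟨ac⟩ on P: start {p0}
  step 1 (a): {p1}
  step 2 (c): {p4}
  P completes σ.
Run σ = ⟨ac⟩ on Q: start {q0}
  step 1 (a): {q1}
  step 2 (c): ∅  — Q cannot continue

trace-distinct — witness ⟨ac⟩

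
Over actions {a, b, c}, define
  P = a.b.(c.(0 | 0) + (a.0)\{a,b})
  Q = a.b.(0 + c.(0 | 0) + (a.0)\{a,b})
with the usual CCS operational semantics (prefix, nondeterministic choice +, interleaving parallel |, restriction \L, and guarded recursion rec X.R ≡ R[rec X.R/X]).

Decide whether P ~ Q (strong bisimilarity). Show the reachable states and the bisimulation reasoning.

P's transition system — 4 states:
  m0 = a.b.(c.(0 | 0) + (a.0)\{a,b}) → =a=> m1
  m1 = b.(c.(0 | 0) + (a.0)\{a,b}) → =b=> m2
  m2 = c.(0 | 0) + (a.0)\{a,b} → =c=> m3
  m3 = 0 | 0 → (no moves)
Q's transition system — 4 states:
  n0 = a.b.(0 + c.(0 | 0) + (a.0)\{a,b}) → =a=> n1
  n1 = b.(0 + c.(0 | 0) + (a.0)\{a,b}) → =b=> n2
  n2 = 0 + c.(0 | 0) + (a.0)\{a,b} → =c=> n3
  n3 = 0 | 0 → (no moves)
Coarsest stable partition (strong bisimilarity classes):
  B0 = {m0, n0}
  B1 = {m1, n1}
  B2 = {m2, n2}
  B3 = {m3, n3}
m0 ∈ B0, n0 ∈ B0 → same block

bisimilar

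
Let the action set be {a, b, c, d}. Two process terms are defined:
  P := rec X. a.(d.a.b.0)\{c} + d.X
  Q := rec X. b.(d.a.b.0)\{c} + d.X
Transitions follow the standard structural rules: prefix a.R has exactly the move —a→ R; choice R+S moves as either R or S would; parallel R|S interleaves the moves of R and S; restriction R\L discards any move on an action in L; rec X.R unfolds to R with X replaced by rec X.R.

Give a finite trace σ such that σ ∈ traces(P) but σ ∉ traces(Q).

a

P's transition system — 5 states:
  u0 = rec X. a.(d.a.b.0)\{c} + d.X :: --a--▸ u1, --d--▸ u0
  u1 = (d.a.b.0)\{c} :: --d--▸ u2
  u2 = (a.b.0)\{c} :: --a--▸ u3
  u3 = (b.0)\{c} :: --b--▸ u4
  u4 = 0\{c} :: (no moves)
Q's transition system — 5 states:
  v0 = rec X. b.(d.a.b.0)\{c} + d.X :: --b--▸ v1, --d--▸ v0
  v1 = (d.a.b.0)\{c} :: --d--▸ v2
  v2 = (a.b.0)\{c} :: --a--▸ v3
  v3 = (b.0)\{c} :: --b--▸ v4
  v4 = 0\{c} :: (no moves)
Executing a from P (initial set {u0}):
  after a @ step 1: {u1}
  ✓ P
Executing a from Q (initial set {v0}):
  after a @ step 1: ∅ (Q stuck)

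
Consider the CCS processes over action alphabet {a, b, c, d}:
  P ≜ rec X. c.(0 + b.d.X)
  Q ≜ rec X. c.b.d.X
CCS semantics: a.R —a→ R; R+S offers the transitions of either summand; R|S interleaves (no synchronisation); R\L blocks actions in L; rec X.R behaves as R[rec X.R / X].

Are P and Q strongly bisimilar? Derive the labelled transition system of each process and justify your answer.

P ~ Q

P's transition system — 3 states:
  u0 = rec X. c.(0 + b.d.X) ⊢ ··c··> u1
  u1 = 0 + b.d.(rec X. c.(0 + b.d.X)) ⊢ ··b··> u2
  u2 = d.(rec X. c.(0 + b.d.X)) ⊢ ··d··> u0
Q's transition system — 3 states:
  v0 = rec X. c.b.d.X ⊢ ··c··> v1
  v1 = b.d.(rec X. c.b.d.X) ⊢ ··b··> v2
  v2 = d.(rec X. c.b.d.X) ⊢ ··d··> v0
Coarsest stable partition (strong bisimilarity classes):
  B0 = {u0, v0}
  B1 = {u1, v1}
  B2 = {u2, v2}
u0 ∈ B0, v0 ∈ B0 → same block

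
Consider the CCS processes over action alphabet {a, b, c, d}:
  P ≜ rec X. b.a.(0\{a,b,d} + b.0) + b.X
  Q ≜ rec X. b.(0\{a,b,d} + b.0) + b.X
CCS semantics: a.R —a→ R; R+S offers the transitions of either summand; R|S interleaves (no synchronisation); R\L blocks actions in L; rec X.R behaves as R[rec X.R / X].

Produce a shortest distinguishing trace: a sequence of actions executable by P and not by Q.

P's transition system — 4 states:
  p0 = rec X. b.a.(0\{a,b,d} + b.0) + b.X → --b--▸ p0, --b--▸ p1
  p1 = a.(0\{a,b,d} + b.0) → --a--▸ p2
  p2 = 0\{a,b,d} + b.0 → --b--▸ p3
  p3 = 0 → ·
Q's transition system — 3 states:
  q0 = rec X. b.(0\{a,b,d} + b.0) + b.X → --b--▸ q0, --b--▸ q1
  q1 = 0\{a,b,d} + b.0 → --b--▸ q2
  q2 = 0 → ·
Executing ba from P (initial set {p0}):
  step 1 (b): {p0, p1}
  step 2 (a): {p2}
  ✓ P
Executing ba from Q (initial set {q0}):
  step 1 (b): {q0, q1}
  step 2 (a): no successor for Q

ba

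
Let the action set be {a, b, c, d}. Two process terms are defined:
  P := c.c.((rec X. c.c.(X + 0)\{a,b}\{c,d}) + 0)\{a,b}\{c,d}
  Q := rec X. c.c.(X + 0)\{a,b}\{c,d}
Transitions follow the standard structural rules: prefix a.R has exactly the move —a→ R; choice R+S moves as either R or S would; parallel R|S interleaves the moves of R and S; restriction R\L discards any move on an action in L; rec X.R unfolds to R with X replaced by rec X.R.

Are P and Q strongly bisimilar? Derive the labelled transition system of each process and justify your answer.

Reachable graph of P (3 states):
  m0 = c.c.((rec X. c.c.(X + 0)\{a,b}\{c,d}) + 0)\{a,b}\{c,d} :: ··c··> m1
  m1 = c.((rec X. c.c.(X + 0)\{a,b}\{c,d}) + 0)\{a,b}\{c,d} :: ··c··> m2
  m2 = ((rec X. c.c.(X + 0)\{a,b}\{c,d}) + 0)\{a,b}\{c,d} :: stopped
Reachable graph of Q (3 states):
  n0 = rec X. c.c.(X + 0)\{a,b}\{c,d} :: ··c··> n1
  n1 = c.((rec X. c.c.(X + 0)\{a,b}\{c,d}) + 0)\{a,b}\{c,d} :: ··c··> n2
  n2 = ((rec X. c.c.(X + 0)\{a,b}\{c,d}) + 0)\{a,b}\{c,d} :: stopped
Partition-refinement fixed point:
  B0 = {m0, n0}
  B1 = {m1, n1}
  B2 = {m2, n2}
m0 ∈ B0, n0 ∈ B0 → same block

YES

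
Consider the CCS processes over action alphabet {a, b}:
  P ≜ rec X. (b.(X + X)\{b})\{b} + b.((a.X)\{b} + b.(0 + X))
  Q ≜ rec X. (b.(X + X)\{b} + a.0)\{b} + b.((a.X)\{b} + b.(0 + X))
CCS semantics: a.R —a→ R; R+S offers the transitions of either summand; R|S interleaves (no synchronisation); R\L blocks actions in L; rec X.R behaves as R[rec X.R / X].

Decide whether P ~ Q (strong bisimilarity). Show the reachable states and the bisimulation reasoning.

not bisimilar

Reachable graph of P (4 states):
  u0 = rec X. (b.(X + X)\{b})\{b} + b.((a.X)\{b} + b.(0 + X)) has moves —b→ u1
  u1 = (a.(rec X. (b.(X + X)\{b})\{b} + b.((a.X)\{b} + b.(0 + X))))\{b} + b.(0 + (rec X. (b.(X + X)\{b})\{b} + b.((a.X)\{b} + b.(0 + X)))) has moves —a→ u2, —b→ u3
  u2 = (rec X. (b.(X + X)\{b})\{b} + b.((a.X)\{b} + b.(0 + X)))\{b} has moves stopped
  u3 = 0 + (rec X. (b.(X + X)\{b})\{b} + b.((a.X)\{b} + b.(0 + X))) has moves —b→ u1
Reachable graph of Q (6 states):
  v0 = rec X. (b.(X + X)\{b} + a.0)\{b} + b.((a.X)\{b} + b.(0 + X)) has moves —a→ v1, —b→ v2
  v1 = 0\{b} has moves stopped
  v2 = (a.(rec X. (b.(X + X)\{b} + a.0)\{b} + b.((a.X)\{b} + b.(0 + X))))\{b} + b.(0 + (rec X. (b.(X + X)\{b} + a.0)\{b} + b.((a.X)\{b} + b.(0 + X)))) has moves —a→ v3, —b→ v4
  v3 = (rec X. (b.(X + X)\{b} + a.0)\{b} + b.((a.X)\{b} + b.(0 + X)))\{b} has moves —a→ v5
  v4 = 0 + (rec X. (b.(X + X)\{b} + a.0)\{b} + b.((a.X)\{b} + b.(0 + X))) has moves —a→ v1, —b→ v2
  v5 = 0\{b}\{b} has moves stopped
Partition-refinement fixed point:
  B0 = {u0, u3}
  B1 = {u1}
  B2 = {u2, v1, v5}
  B3 = {v0, v4}
  B4 = {v2}
  B5 = {v3}
u0 ∈ B0, v0 ∈ B3 → different blocks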